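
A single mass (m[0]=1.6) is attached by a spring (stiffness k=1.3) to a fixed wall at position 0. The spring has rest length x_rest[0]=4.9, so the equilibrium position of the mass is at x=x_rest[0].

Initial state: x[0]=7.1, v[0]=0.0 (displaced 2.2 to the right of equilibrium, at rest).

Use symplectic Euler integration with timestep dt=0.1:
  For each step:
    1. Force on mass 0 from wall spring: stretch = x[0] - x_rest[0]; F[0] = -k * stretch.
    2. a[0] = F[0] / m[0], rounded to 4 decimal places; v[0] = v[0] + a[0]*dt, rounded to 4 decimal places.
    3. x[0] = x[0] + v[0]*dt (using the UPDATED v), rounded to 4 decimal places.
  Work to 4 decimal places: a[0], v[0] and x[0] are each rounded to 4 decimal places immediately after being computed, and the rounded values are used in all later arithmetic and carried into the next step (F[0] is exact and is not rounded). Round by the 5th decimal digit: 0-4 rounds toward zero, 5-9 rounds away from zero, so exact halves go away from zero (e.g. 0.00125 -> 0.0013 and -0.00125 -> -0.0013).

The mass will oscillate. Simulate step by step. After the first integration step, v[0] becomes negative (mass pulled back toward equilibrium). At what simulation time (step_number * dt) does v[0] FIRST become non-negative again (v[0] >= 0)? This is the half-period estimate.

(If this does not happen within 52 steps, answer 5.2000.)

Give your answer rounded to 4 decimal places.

Answer: 3.5000

Derivation:
Step 0: x=[7.1000] v=[0.0000]
Step 1: x=[7.0821] v=[-0.1788]
Step 2: x=[7.0465] v=[-0.3561]
Step 3: x=[6.9935] v=[-0.5305]
Step 4: x=[6.9234] v=[-0.7006]
Step 5: x=[6.8369] v=[-0.8650]
Step 6: x=[6.7347] v=[-1.0224]
Step 7: x=[6.6176] v=[-1.1715]
Step 8: x=[6.4865] v=[-1.3111]
Step 9: x=[6.3425] v=[-1.4400]
Step 10: x=[6.1868] v=[-1.5572]
Step 11: x=[6.0206] v=[-1.6618]
Step 12: x=[5.8453] v=[-1.7529]
Step 13: x=[5.6623] v=[-1.8297]
Step 14: x=[5.4731] v=[-1.8916]
Step 15: x=[5.2793] v=[-1.9382]
Step 16: x=[5.0824] v=[-1.9690]
Step 17: x=[4.8840] v=[-1.9838]
Step 18: x=[4.6858] v=[-1.9825]
Step 19: x=[4.4893] v=[-1.9651]
Step 20: x=[4.2961] v=[-1.9317]
Step 21: x=[4.1078] v=[-1.8826]
Step 22: x=[3.9260] v=[-1.8182]
Step 23: x=[3.7521] v=[-1.7391]
Step 24: x=[3.5875] v=[-1.6458]
Step 25: x=[3.4336] v=[-1.5392]
Step 26: x=[3.2916] v=[-1.4201]
Step 27: x=[3.1627] v=[-1.2894]
Step 28: x=[3.0479] v=[-1.1482]
Step 29: x=[2.9481] v=[-0.9977]
Step 30: x=[2.8642] v=[-0.8391]
Step 31: x=[2.7968] v=[-0.6737]
Step 32: x=[2.7465] v=[-0.5028]
Step 33: x=[2.7137] v=[-0.3278]
Step 34: x=[2.6987] v=[-0.1502]
Step 35: x=[2.7016] v=[0.0287]
First v>=0 after going negative at step 35, time=3.5000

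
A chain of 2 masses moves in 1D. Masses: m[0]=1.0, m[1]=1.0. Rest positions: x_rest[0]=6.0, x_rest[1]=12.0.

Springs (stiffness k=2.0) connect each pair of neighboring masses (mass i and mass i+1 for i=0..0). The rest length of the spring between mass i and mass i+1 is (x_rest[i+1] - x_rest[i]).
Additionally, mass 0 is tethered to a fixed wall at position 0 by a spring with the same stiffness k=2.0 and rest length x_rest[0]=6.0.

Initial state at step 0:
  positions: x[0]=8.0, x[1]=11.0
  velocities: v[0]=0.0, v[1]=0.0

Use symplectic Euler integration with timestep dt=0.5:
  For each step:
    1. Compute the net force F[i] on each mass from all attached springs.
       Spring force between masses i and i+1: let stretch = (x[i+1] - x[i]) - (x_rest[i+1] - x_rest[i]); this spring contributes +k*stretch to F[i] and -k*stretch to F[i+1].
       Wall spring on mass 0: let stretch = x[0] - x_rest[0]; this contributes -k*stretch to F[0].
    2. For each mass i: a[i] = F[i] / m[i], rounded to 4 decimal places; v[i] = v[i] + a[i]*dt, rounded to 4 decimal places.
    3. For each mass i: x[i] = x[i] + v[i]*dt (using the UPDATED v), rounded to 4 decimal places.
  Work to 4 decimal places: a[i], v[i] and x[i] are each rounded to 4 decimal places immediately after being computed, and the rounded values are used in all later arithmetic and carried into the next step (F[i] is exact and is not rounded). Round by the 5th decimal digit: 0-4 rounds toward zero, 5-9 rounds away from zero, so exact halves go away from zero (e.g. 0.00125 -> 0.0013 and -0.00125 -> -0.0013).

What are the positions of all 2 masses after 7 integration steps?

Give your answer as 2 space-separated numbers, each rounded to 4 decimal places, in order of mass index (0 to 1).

Step 0: x=[8.0000 11.0000] v=[0.0000 0.0000]
Step 1: x=[5.5000 12.5000] v=[-5.0000 3.0000]
Step 2: x=[3.7500 13.5000] v=[-3.5000 2.0000]
Step 3: x=[5.0000 12.6250] v=[2.5000 -1.7500]
Step 4: x=[7.5625 10.9375] v=[5.1250 -3.3750]
Step 5: x=[8.0313 10.5625] v=[0.9375 -0.7500]
Step 6: x=[5.7500 11.9219] v=[-4.5626 2.7188]
Step 7: x=[3.6797 13.1954] v=[-4.1407 2.5469]

Answer: 3.6797 13.1954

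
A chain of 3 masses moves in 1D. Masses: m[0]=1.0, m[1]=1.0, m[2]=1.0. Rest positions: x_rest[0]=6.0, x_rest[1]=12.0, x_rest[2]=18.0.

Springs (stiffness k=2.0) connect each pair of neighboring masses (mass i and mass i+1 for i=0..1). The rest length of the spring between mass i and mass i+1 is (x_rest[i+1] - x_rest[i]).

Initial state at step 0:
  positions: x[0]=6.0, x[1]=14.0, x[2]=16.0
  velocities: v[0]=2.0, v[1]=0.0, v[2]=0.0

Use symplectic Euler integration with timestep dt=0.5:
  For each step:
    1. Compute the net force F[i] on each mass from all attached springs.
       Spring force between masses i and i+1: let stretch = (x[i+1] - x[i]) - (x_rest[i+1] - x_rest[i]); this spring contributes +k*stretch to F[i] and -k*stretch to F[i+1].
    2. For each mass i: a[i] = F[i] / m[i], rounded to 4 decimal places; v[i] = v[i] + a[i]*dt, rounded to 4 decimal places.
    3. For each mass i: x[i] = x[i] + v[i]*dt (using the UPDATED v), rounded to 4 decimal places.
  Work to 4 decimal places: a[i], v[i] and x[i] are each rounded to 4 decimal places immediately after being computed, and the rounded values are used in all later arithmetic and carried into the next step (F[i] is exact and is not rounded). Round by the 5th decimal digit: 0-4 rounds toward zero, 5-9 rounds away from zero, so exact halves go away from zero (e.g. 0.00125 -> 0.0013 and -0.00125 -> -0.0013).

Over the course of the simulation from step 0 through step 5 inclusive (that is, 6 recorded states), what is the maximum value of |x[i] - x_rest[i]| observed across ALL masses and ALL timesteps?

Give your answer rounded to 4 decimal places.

Step 0: x=[6.0000 14.0000 16.0000] v=[2.0000 0.0000 0.0000]
Step 1: x=[8.0000 11.0000 18.0000] v=[4.0000 -6.0000 4.0000]
Step 2: x=[8.5000 10.0000 19.5000] v=[1.0000 -2.0000 3.0000]
Step 3: x=[6.7500 13.0000 19.2500] v=[-3.5000 6.0000 -0.5000]
Step 4: x=[5.1250 16.0000 18.8750] v=[-3.2500 6.0000 -0.7500]
Step 5: x=[5.9375 15.0000 20.0625] v=[1.6250 -2.0000 2.3750]
Max displacement = 4.0000

Answer: 4.0000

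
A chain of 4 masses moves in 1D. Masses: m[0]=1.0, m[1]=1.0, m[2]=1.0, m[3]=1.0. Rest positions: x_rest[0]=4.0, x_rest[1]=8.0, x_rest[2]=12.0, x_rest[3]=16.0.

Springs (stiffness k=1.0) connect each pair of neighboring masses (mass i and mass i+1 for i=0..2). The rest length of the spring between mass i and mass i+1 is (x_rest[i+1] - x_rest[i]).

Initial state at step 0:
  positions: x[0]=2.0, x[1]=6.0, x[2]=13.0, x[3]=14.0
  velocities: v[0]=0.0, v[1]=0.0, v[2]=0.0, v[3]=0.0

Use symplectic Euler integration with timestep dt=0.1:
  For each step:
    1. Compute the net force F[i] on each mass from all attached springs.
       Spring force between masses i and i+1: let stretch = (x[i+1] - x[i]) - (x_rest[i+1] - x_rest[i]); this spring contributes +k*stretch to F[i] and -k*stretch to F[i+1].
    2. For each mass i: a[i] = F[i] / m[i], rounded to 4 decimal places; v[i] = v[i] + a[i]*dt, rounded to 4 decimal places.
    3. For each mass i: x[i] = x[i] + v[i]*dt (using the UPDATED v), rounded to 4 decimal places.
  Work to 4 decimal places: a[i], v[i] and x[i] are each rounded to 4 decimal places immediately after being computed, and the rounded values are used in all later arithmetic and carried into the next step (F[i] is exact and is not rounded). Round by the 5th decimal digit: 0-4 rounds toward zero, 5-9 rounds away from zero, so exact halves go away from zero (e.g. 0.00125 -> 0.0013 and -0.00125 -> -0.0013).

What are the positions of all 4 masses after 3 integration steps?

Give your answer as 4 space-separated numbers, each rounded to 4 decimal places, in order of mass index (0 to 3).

Answer: 2.0015 6.1741 12.6489 14.1755

Derivation:
Step 0: x=[2.0000 6.0000 13.0000 14.0000] v=[0.0000 0.0000 0.0000 0.0000]
Step 1: x=[2.0000 6.0300 12.9400 14.0300] v=[0.0000 0.3000 -0.6000 0.3000]
Step 2: x=[2.0003 6.0888 12.8218 14.0891] v=[0.0030 0.5880 -1.1820 0.5910]
Step 3: x=[2.0015 6.1741 12.6489 14.1755] v=[0.0119 0.8525 -1.7286 0.8643]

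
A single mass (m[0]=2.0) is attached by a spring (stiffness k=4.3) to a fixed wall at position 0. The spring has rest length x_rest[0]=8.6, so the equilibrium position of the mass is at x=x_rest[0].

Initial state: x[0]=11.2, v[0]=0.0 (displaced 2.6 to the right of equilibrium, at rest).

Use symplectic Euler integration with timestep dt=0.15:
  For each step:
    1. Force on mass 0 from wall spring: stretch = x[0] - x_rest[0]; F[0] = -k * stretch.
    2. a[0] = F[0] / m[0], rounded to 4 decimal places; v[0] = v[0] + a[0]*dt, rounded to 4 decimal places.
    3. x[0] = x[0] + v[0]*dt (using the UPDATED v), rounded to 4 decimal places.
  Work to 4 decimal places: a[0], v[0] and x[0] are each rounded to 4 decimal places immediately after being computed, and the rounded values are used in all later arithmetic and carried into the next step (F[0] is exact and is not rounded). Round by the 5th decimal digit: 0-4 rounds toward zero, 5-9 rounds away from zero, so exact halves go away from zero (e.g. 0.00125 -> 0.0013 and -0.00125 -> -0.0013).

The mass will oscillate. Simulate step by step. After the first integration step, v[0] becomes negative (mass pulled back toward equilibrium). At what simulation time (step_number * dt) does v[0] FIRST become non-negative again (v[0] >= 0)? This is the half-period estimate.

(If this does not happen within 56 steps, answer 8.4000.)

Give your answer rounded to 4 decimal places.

Answer: 2.2500

Derivation:
Step 0: x=[11.2000] v=[0.0000]
Step 1: x=[11.0742] v=[-0.8385]
Step 2: x=[10.8287] v=[-1.6364]
Step 3: x=[10.4754] v=[-2.3552]
Step 4: x=[10.0314] v=[-2.9600]
Step 5: x=[9.5182] v=[-3.4216]
Step 6: x=[8.9605] v=[-3.7177]
Step 7: x=[8.3854] v=[-3.8340]
Step 8: x=[7.8207] v=[-3.7648]
Step 9: x=[7.2937] v=[-3.5135]
Step 10: x=[6.8299] v=[-3.0922]
Step 11: x=[6.4517] v=[-2.5213]
Step 12: x=[6.1774] v=[-1.8285]
Step 13: x=[6.0203] v=[-1.0472]
Step 14: x=[5.9880] v=[-0.2152]
Step 15: x=[6.0821] v=[0.6272]
First v>=0 after going negative at step 15, time=2.2500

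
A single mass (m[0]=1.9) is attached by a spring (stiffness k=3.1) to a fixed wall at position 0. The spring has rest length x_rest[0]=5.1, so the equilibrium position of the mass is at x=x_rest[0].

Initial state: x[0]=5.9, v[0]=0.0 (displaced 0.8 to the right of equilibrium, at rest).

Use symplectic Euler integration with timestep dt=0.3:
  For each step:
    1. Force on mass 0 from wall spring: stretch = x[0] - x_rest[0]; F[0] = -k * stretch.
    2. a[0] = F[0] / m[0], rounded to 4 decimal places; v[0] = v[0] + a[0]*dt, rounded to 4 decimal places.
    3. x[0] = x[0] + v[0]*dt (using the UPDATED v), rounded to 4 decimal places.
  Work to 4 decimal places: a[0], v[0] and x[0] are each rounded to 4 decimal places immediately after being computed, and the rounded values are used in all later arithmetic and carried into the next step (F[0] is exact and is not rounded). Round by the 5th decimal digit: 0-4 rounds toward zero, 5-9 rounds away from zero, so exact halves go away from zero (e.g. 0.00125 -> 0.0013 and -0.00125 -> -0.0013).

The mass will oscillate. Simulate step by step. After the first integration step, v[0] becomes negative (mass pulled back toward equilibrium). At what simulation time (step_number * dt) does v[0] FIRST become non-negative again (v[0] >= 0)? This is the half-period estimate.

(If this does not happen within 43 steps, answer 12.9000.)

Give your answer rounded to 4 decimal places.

Answer: 2.7000

Derivation:
Step 0: x=[5.9000] v=[0.0000]
Step 1: x=[5.7825] v=[-0.3916]
Step 2: x=[5.5648] v=[-0.7257]
Step 3: x=[5.2788] v=[-0.9532]
Step 4: x=[4.9666] v=[-1.0407]
Step 5: x=[4.6740] v=[-0.9754]
Step 6: x=[4.4439] v=[-0.7669]
Step 7: x=[4.3102] v=[-0.4458]
Step 8: x=[4.2924] v=[-0.0592]
Step 9: x=[4.3932] v=[0.3361]
First v>=0 after going negative at step 9, time=2.7000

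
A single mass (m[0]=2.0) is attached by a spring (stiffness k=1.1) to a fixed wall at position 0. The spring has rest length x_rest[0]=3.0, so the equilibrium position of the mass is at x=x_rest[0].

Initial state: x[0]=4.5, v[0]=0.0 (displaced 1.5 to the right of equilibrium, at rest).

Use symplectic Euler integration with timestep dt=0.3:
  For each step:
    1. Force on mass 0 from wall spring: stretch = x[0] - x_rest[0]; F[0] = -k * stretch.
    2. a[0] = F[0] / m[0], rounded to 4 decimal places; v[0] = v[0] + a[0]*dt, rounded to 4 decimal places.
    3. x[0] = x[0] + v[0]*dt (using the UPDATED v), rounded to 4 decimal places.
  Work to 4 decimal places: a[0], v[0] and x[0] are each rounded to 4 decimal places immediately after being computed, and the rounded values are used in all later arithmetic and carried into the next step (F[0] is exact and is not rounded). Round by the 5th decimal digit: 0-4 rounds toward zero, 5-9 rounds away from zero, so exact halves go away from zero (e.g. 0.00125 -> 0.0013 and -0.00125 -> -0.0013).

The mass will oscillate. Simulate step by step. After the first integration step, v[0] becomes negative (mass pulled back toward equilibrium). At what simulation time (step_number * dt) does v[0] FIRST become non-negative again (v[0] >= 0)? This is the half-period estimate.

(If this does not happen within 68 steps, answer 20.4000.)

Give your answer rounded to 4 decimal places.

Step 0: x=[4.5000] v=[0.0000]
Step 1: x=[4.4258] v=[-0.2475]
Step 2: x=[4.2810] v=[-0.4828]
Step 3: x=[4.0727] v=[-0.6942]
Step 4: x=[3.8113] v=[-0.8712]
Step 5: x=[3.5098] v=[-1.0051]
Step 6: x=[3.1830] v=[-1.0892]
Step 7: x=[2.8472] v=[-1.1194]
Step 8: x=[2.5189] v=[-1.0942]
Step 9: x=[2.2145] v=[-1.0148]
Step 10: x=[1.9489] v=[-0.8852]
Step 11: x=[1.7354] v=[-0.7118]
Step 12: x=[1.5844] v=[-0.5032]
Step 13: x=[1.5035] v=[-0.2696]
Step 14: x=[1.4967] v=[-0.0227]
Step 15: x=[1.5643] v=[0.2253]
First v>=0 after going negative at step 15, time=4.5000

Answer: 4.5000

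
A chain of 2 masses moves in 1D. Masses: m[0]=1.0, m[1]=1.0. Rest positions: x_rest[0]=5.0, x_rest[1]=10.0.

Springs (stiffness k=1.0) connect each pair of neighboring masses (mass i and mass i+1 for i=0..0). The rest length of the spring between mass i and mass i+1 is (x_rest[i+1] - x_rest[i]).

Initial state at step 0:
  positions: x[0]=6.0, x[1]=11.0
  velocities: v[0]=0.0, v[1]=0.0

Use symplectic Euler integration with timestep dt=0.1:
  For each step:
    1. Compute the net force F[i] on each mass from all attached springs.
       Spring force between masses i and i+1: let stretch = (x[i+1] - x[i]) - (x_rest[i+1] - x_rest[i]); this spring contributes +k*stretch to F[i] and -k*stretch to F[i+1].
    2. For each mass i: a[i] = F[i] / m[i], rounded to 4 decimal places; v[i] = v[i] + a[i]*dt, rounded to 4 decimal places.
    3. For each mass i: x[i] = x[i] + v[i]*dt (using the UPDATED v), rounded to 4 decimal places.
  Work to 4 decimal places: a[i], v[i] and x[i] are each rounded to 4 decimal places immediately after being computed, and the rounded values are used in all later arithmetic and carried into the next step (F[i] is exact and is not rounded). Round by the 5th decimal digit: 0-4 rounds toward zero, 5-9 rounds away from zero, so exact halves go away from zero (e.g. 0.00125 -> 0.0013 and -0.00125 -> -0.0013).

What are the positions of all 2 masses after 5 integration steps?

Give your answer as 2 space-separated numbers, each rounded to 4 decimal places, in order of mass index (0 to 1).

Step 0: x=[6.0000 11.0000] v=[0.0000 0.0000]
Step 1: x=[6.0000 11.0000] v=[0.0000 0.0000]
Step 2: x=[6.0000 11.0000] v=[0.0000 0.0000]
Step 3: x=[6.0000 11.0000] v=[0.0000 0.0000]
Step 4: x=[6.0000 11.0000] v=[0.0000 0.0000]
Step 5: x=[6.0000 11.0000] v=[0.0000 0.0000]

Answer: 6.0000 11.0000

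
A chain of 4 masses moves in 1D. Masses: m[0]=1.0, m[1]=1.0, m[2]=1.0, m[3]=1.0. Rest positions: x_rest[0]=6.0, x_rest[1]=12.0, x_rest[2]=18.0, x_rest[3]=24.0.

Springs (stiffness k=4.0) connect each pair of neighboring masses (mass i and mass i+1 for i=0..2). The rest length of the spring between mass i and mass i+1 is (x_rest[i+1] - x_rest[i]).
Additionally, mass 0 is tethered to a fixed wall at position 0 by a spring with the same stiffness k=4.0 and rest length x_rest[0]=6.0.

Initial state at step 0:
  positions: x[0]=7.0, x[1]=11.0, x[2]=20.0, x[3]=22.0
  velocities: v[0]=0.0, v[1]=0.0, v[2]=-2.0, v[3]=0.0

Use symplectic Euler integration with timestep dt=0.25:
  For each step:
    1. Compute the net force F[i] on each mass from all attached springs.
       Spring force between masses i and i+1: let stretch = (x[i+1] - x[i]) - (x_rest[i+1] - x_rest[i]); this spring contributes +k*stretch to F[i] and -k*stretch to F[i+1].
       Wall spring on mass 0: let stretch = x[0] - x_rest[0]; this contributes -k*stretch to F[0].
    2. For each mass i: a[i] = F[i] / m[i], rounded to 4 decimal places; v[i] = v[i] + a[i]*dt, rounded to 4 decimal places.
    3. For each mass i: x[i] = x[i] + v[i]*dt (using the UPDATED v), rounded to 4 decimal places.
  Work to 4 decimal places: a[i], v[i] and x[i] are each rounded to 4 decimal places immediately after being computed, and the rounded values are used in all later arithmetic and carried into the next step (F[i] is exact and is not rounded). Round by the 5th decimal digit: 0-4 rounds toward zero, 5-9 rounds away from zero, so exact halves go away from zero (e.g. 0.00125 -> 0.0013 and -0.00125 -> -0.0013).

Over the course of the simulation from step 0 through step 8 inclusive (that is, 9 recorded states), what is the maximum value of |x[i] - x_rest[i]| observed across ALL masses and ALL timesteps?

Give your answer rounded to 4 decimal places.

Answer: 3.2556

Derivation:
Step 0: x=[7.0000 11.0000 20.0000 22.0000] v=[0.0000 0.0000 -2.0000 0.0000]
Step 1: x=[6.2500 12.2500 17.7500 23.0000] v=[-3.0000 5.0000 -9.0000 4.0000]
Step 2: x=[5.4375 13.3750 15.4375 24.1875] v=[-3.2500 4.5000 -9.2500 4.7500]
Step 3: x=[5.2500 13.0313 14.7969 24.6875] v=[-0.7500 -1.3750 -2.5625 2.0000]
Step 4: x=[5.6953 11.1836 16.1875 24.2149] v=[1.7813 -7.3907 5.5625 -1.8906]
Step 5: x=[6.0889 9.2148 18.3340 23.2354] v=[1.5743 -7.8751 8.5860 -3.9180]
Step 6: x=[5.7417 8.7444 19.4261 22.5306] v=[-1.3887 -1.8818 4.3682 -2.8194]
Step 7: x=[4.7098 10.1937 18.6239 22.5496] v=[-4.1277 5.7972 -3.2090 0.0761]
Step 8: x=[3.8714 12.3796 16.6955 23.0872] v=[-3.3536 8.7435 -7.7135 2.1504]
Max displacement = 3.2556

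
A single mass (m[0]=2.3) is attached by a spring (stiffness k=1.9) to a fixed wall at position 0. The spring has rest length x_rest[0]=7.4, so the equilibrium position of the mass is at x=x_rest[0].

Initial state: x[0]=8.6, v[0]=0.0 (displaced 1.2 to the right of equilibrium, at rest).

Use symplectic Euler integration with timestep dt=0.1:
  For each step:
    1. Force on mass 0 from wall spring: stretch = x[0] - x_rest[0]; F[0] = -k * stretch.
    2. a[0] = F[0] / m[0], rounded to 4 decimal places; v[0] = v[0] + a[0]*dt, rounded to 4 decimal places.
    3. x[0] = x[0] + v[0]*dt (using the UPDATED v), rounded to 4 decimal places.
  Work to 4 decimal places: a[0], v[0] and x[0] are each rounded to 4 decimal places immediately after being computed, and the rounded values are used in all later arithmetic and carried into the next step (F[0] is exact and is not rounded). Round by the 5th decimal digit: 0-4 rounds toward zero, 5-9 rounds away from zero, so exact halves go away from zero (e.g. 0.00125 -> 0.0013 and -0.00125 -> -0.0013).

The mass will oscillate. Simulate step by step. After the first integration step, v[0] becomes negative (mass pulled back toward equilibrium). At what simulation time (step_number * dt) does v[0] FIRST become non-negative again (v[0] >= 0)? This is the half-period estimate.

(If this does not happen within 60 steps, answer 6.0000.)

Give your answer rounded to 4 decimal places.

Answer: 3.5000

Derivation:
Step 0: x=[8.6000] v=[0.0000]
Step 1: x=[8.5901] v=[-0.0991]
Step 2: x=[8.5704] v=[-0.1974]
Step 3: x=[8.5410] v=[-0.2941]
Step 4: x=[8.5022] v=[-0.3884]
Step 5: x=[8.4543] v=[-0.4795]
Step 6: x=[8.3976] v=[-0.5666]
Step 7: x=[8.3327] v=[-0.6490]
Step 8: x=[8.2601] v=[-0.7261]
Step 9: x=[8.1804] v=[-0.7972]
Step 10: x=[8.0942] v=[-0.8617]
Step 11: x=[8.0023] v=[-0.9191]
Step 12: x=[7.9054] v=[-0.9689]
Step 13: x=[7.8043] v=[-1.0107]
Step 14: x=[7.6999] v=[-1.0441]
Step 15: x=[7.5930] v=[-1.0689]
Step 16: x=[7.4845] v=[-1.0848]
Step 17: x=[7.3753] v=[-1.0918]
Step 18: x=[7.2663] v=[-1.0898]
Step 19: x=[7.1584] v=[-1.0788]
Step 20: x=[7.0525] v=[-1.0588]
Step 21: x=[6.9495] v=[-1.0301]
Step 22: x=[6.8502] v=[-0.9929]
Step 23: x=[6.7555] v=[-0.9475]
Step 24: x=[6.6661] v=[-0.8943]
Step 25: x=[6.5827] v=[-0.8337]
Step 26: x=[6.5061] v=[-0.7662]
Step 27: x=[6.4369] v=[-0.6924]
Step 28: x=[6.3756] v=[-0.6128]
Step 29: x=[6.3228] v=[-0.5282]
Step 30: x=[6.2789] v=[-0.4392]
Step 31: x=[6.2442] v=[-0.3466]
Step 32: x=[6.2191] v=[-0.2511]
Step 33: x=[6.2037] v=[-0.1536]
Step 34: x=[6.1982] v=[-0.0548]
Step 35: x=[6.2027] v=[0.0445]
First v>=0 after going negative at step 35, time=3.5000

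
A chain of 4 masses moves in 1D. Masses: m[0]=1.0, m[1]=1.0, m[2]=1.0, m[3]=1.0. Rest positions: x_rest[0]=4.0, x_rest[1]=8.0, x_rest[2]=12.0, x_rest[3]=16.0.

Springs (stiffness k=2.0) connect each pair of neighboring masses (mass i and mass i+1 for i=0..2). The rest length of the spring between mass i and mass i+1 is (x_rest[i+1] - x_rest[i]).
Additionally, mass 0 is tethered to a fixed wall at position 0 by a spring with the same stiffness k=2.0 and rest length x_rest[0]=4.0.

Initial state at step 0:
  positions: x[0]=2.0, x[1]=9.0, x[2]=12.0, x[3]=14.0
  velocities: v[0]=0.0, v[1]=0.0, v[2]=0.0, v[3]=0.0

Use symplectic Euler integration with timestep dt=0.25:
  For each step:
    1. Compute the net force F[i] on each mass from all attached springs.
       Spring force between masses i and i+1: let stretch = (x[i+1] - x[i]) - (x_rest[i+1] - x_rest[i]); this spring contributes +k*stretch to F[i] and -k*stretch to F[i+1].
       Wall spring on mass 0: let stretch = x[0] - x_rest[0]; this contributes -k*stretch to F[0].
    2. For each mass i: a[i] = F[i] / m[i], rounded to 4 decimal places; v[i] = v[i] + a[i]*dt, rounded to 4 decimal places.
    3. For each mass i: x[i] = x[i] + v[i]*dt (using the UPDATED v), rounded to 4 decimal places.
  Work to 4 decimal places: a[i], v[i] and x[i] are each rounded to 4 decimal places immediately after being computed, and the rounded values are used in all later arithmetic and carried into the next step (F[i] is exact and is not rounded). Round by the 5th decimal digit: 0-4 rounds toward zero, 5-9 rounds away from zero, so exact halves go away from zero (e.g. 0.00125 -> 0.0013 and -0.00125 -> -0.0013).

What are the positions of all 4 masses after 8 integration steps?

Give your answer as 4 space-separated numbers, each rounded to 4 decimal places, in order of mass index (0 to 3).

Answer: 3.1760 7.9831 10.9788 16.1677

Derivation:
Step 0: x=[2.0000 9.0000 12.0000 14.0000] v=[0.0000 0.0000 0.0000 0.0000]
Step 1: x=[2.6250 8.5000 11.8750 14.2500] v=[2.5000 -2.0000 -0.5000 1.0000]
Step 2: x=[3.6563 7.6875 11.6250 14.7031] v=[4.1250 -3.2500 -1.0000 1.8125]
Step 3: x=[4.7344 6.8633 11.2676 15.2715] v=[4.3125 -3.2969 -1.4297 2.2735]
Step 4: x=[5.4869 6.3235 10.8601 15.8394] v=[3.0098 -2.1592 -1.6299 2.2716]
Step 5: x=[5.6581 6.2462 10.5080 16.2849] v=[0.6847 -0.3092 -1.4086 1.7820]
Step 6: x=[5.1955 6.6281 10.3452 16.5083] v=[-1.8503 1.5277 -0.6511 0.8936]
Step 7: x=[4.2626 7.2956 10.4882 16.4613] v=[-3.7318 2.6700 0.5719 -0.1880]
Step 8: x=[3.1760 7.9831 10.9788 16.1677] v=[-4.3466 2.7498 1.9622 -1.1746]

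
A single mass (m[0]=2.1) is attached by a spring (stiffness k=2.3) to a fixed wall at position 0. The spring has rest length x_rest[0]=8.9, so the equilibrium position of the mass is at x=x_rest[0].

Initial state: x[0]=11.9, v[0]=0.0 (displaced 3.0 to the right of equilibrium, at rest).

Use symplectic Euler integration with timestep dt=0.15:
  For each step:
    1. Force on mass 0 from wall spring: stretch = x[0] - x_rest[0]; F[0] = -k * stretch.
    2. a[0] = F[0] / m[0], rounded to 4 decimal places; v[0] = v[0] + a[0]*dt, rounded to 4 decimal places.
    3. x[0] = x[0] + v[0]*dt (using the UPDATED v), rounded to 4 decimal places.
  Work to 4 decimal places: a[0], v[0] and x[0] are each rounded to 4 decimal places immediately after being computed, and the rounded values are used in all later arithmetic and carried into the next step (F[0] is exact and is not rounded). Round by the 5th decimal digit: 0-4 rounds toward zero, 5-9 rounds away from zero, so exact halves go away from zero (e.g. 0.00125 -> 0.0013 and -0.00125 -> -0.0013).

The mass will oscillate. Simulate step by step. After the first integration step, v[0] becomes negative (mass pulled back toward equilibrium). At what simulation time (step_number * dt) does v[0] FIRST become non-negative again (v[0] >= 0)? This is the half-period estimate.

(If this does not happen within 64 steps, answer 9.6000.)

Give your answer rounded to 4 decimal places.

Step 0: x=[11.9000] v=[0.0000]
Step 1: x=[11.8261] v=[-0.4929]
Step 2: x=[11.6801] v=[-0.9736]
Step 3: x=[11.4656] v=[-1.4303]
Step 4: x=[11.1878] v=[-1.8518]
Step 5: x=[10.8536] v=[-2.2277]
Step 6: x=[10.4713] v=[-2.5487]
Step 7: x=[10.0503] v=[-2.8068]
Step 8: x=[9.6009] v=[-2.9958]
Step 9: x=[9.1343] v=[-3.1110]
Step 10: x=[8.6619] v=[-3.1495]
Step 11: x=[8.1953] v=[-3.1104]
Step 12: x=[7.7461] v=[-2.9946]
Step 13: x=[7.3254] v=[-2.8050]
Step 14: x=[6.9435] v=[-2.5463]
Step 15: x=[6.6098] v=[-2.2249]
Step 16: x=[6.3325] v=[-1.8487]
Step 17: x=[6.1185] v=[-1.4269]
Step 18: x=[5.9730] v=[-0.9699]
Step 19: x=[5.8997] v=[-0.4890]
Step 20: x=[5.9003] v=[0.0039]
First v>=0 after going negative at step 20, time=3.0000

Answer: 3.0000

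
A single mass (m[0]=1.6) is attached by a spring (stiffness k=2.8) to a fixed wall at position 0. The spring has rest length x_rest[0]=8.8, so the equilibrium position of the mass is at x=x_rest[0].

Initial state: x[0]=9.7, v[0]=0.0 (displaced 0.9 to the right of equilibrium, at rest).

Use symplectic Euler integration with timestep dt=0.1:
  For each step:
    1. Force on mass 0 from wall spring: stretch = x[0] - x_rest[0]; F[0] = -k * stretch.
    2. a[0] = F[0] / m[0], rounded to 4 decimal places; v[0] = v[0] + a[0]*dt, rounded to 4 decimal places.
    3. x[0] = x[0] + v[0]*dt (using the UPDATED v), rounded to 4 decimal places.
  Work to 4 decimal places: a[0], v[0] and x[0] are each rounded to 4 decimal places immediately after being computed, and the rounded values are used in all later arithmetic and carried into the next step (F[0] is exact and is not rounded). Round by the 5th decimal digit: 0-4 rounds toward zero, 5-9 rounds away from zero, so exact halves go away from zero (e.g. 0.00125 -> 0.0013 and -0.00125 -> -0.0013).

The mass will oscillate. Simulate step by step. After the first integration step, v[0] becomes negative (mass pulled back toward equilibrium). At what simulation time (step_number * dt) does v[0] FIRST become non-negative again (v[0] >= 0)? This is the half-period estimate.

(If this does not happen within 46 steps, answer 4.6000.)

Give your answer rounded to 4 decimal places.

Answer: 2.4000

Derivation:
Step 0: x=[9.7000] v=[0.0000]
Step 1: x=[9.6843] v=[-0.1575]
Step 2: x=[9.6531] v=[-0.3123]
Step 3: x=[9.6069] v=[-0.4616]
Step 4: x=[9.5466] v=[-0.6028]
Step 5: x=[9.4733] v=[-0.7335]
Step 6: x=[9.3882] v=[-0.8513]
Step 7: x=[9.2928] v=[-0.9542]
Step 8: x=[9.1888] v=[-1.0404]
Step 9: x=[9.0780] v=[-1.1084]
Step 10: x=[8.9623] v=[-1.1571]
Step 11: x=[8.8438] v=[-1.1855]
Step 12: x=[8.7245] v=[-1.1932]
Step 13: x=[8.6065] v=[-1.1800]
Step 14: x=[8.4919] v=[-1.1461]
Step 15: x=[8.3827] v=[-1.0922]
Step 16: x=[8.2808] v=[-1.0192]
Step 17: x=[8.1880] v=[-0.9283]
Step 18: x=[8.1059] v=[-0.8212]
Step 19: x=[8.0359] v=[-0.6997]
Step 20: x=[7.9793] v=[-0.5660]
Step 21: x=[7.9371] v=[-0.4224]
Step 22: x=[7.9100] v=[-0.2714]
Step 23: x=[7.8984] v=[-0.1157]
Step 24: x=[7.9026] v=[0.0421]
First v>=0 after going negative at step 24, time=2.4000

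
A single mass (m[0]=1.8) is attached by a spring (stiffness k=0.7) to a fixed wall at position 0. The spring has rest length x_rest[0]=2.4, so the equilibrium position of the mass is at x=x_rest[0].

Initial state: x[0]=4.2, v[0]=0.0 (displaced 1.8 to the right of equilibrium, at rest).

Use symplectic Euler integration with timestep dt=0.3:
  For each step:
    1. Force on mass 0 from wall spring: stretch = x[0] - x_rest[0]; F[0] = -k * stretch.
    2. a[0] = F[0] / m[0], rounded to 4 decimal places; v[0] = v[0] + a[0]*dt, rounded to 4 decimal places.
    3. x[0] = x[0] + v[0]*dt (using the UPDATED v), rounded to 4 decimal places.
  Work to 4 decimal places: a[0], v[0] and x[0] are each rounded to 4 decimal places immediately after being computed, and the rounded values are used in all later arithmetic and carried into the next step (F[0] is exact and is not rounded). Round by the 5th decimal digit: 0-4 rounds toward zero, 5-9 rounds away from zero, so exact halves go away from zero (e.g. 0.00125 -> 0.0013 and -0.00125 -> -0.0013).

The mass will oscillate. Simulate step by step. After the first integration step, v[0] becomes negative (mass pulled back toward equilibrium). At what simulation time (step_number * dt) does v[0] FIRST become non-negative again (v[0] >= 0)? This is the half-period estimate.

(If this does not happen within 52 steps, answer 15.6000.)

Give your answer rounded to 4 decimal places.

Step 0: x=[4.2000] v=[0.0000]
Step 1: x=[4.1370] v=[-0.2100]
Step 2: x=[4.0132] v=[-0.4127]
Step 3: x=[3.8329] v=[-0.6009]
Step 4: x=[3.6025] v=[-0.7681]
Step 5: x=[3.3300] v=[-0.9084]
Step 6: x=[3.0249] v=[-1.0169]
Step 7: x=[2.6980] v=[-1.0898]
Step 8: x=[2.3606] v=[-1.1246]
Step 9: x=[2.0246] v=[-1.1200]
Step 10: x=[1.7017] v=[-1.0762]
Step 11: x=[1.4033] v=[-0.9947]
Step 12: x=[1.1398] v=[-0.8784]
Step 13: x=[0.9204] v=[-0.7314]
Step 14: x=[0.7528] v=[-0.5588]
Step 15: x=[0.6428] v=[-0.3666]
Step 16: x=[0.5943] v=[-0.1616]
Step 17: x=[0.6090] v=[0.0491]
First v>=0 after going negative at step 17, time=5.1000

Answer: 5.1000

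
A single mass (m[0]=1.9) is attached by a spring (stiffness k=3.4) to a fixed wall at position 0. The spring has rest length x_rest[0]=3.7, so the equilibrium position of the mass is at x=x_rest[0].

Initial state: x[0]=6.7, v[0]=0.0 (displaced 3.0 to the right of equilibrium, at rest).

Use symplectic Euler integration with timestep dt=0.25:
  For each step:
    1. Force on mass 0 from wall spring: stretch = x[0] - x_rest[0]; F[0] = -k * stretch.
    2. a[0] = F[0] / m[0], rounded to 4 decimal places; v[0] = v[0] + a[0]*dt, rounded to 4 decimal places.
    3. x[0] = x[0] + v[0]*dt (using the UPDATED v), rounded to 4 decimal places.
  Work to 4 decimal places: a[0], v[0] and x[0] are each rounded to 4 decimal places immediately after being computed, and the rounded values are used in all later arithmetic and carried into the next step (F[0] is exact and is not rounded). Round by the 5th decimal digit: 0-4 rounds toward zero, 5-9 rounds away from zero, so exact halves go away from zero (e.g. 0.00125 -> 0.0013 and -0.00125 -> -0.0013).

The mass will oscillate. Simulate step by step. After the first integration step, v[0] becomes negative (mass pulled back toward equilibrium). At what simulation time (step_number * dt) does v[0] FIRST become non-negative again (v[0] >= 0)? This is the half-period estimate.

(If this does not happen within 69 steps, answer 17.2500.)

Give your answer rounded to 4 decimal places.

Answer: 2.5000

Derivation:
Step 0: x=[6.7000] v=[0.0000]
Step 1: x=[6.3645] v=[-1.3421]
Step 2: x=[5.7310] v=[-2.5341]
Step 3: x=[4.8703] v=[-3.4427]
Step 4: x=[3.8787] v=[-3.9663]
Step 5: x=[2.8671] v=[-4.0463]
Step 6: x=[1.9487] v=[-3.6737]
Step 7: x=[1.2262] v=[-2.8902]
Step 8: x=[0.7803] v=[-1.7835]
Step 9: x=[0.6610] v=[-0.4773]
Step 10: x=[0.8816] v=[0.8823]
First v>=0 after going negative at step 10, time=2.5000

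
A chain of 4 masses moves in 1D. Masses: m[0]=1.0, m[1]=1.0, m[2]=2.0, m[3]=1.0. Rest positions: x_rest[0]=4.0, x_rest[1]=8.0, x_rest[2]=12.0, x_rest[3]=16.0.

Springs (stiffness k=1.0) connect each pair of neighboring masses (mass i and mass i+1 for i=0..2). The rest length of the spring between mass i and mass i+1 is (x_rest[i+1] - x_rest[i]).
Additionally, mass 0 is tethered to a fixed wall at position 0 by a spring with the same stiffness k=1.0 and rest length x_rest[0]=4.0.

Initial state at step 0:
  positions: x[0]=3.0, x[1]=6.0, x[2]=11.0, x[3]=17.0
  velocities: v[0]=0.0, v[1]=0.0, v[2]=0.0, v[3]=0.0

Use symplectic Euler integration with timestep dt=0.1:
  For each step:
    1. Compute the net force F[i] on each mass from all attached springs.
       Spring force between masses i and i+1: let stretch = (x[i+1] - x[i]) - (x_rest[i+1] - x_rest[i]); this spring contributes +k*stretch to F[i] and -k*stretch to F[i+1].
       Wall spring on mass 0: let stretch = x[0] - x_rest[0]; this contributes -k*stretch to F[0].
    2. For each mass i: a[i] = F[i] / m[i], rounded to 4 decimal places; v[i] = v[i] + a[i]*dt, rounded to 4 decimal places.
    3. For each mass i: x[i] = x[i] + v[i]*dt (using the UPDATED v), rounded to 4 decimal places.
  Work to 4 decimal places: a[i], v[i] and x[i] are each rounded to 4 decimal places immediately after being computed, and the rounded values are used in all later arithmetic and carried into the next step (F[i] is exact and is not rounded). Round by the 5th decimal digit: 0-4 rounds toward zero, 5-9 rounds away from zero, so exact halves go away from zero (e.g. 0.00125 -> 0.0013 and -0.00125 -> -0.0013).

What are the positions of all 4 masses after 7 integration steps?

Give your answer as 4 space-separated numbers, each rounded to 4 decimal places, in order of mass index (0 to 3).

Answer: 3.0237 6.5177 11.1338 16.4709

Derivation:
Step 0: x=[3.0000 6.0000 11.0000 17.0000] v=[0.0000 0.0000 0.0000 0.0000]
Step 1: x=[3.0000 6.0200 11.0050 16.9800] v=[0.0000 0.2000 0.0500 -0.2000]
Step 2: x=[3.0002 6.0597 11.0150 16.9403] v=[0.0020 0.3965 0.0995 -0.3975]
Step 3: x=[3.0010 6.1183 11.0298 16.8813] v=[0.0079 0.5861 0.1480 -0.5900]
Step 4: x=[3.0030 6.1949 11.0493 16.8038] v=[0.0195 0.7655 0.1950 -0.7752]
Step 5: x=[3.0068 6.2881 11.0733 16.7087] v=[0.0384 0.9318 0.2400 -0.9507]
Step 6: x=[3.0134 6.3963 11.1016 16.5973] v=[0.0659 1.0822 0.2825 -1.1142]
Step 7: x=[3.0237 6.5177 11.1338 16.4709] v=[0.1029 1.2144 0.3220 -1.2638]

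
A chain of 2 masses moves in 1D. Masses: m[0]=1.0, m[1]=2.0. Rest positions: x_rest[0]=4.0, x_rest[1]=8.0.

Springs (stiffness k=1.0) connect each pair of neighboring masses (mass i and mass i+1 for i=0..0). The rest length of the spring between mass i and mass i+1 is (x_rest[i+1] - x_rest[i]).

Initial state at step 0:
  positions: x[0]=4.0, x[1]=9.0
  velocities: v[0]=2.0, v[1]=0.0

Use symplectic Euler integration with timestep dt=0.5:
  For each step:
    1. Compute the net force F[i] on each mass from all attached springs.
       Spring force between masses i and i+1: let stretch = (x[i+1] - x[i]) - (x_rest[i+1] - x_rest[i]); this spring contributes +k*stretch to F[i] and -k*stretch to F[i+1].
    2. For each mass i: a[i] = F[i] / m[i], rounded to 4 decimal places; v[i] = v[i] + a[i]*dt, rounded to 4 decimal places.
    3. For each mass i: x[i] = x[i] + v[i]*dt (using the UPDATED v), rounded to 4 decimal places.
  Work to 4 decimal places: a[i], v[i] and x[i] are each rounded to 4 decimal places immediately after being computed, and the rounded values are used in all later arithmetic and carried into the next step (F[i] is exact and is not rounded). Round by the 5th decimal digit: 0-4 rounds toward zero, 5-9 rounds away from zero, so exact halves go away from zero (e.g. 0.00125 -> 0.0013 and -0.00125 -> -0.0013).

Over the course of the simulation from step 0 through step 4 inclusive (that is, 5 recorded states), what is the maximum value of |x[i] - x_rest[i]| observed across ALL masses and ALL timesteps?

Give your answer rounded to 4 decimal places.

Answer: 3.3541

Derivation:
Step 0: x=[4.0000 9.0000] v=[2.0000 0.0000]
Step 1: x=[5.2500 8.8750] v=[2.5000 -0.2500]
Step 2: x=[6.4063 8.7969] v=[2.3125 -0.1563]
Step 3: x=[7.1602 8.9200] v=[1.5078 0.2461]
Step 4: x=[7.3541 9.3231] v=[0.3877 0.8062]
Max displacement = 3.3541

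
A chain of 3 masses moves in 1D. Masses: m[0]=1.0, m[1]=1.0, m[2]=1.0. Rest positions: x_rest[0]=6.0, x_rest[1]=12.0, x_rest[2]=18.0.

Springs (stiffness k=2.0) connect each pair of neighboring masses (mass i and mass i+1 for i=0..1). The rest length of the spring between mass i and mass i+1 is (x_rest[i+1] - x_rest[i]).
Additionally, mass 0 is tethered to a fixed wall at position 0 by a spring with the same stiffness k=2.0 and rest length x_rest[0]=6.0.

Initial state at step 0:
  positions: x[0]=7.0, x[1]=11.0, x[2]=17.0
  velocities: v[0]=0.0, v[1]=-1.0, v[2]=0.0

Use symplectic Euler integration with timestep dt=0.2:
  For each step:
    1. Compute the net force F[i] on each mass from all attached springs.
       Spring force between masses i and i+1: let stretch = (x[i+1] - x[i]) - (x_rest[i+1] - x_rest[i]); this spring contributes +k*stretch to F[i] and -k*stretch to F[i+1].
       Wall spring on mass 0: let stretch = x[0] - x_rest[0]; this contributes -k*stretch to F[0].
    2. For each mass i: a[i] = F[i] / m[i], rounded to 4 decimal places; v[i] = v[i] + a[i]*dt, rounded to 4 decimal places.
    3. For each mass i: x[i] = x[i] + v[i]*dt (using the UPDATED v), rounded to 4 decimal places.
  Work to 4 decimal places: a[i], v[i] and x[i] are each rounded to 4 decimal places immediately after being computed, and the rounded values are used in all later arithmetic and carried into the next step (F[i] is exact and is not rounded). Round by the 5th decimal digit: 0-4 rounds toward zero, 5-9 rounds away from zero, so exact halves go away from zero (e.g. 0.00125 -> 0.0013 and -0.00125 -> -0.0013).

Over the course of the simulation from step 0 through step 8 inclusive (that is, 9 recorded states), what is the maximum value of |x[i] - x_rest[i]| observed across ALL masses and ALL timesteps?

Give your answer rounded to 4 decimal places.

Answer: 1.7168

Derivation:
Step 0: x=[7.0000 11.0000 17.0000] v=[0.0000 -1.0000 0.0000]
Step 1: x=[6.7600 10.9600 17.0000] v=[-1.2000 -0.2000 0.0000]
Step 2: x=[6.3152 11.0672 16.9968] v=[-2.2240 0.5360 -0.0160]
Step 3: x=[5.7453 11.2686 16.9992] v=[-2.8493 1.0070 0.0122]
Step 4: x=[5.1577 11.4866 17.0232] v=[-2.9381 1.0899 0.1200]
Step 5: x=[4.6638 11.6412 17.0843] v=[-2.4696 0.7730 0.3054]
Step 6: x=[4.3550 11.6731 17.1899] v=[-1.5442 0.1593 0.5282]
Step 7: x=[4.2832 11.5609 17.3342] v=[-0.3590 -0.5612 0.7215]
Step 8: x=[4.4510 11.3283 17.4966] v=[0.8388 -1.1630 0.8122]
Max displacement = 1.7168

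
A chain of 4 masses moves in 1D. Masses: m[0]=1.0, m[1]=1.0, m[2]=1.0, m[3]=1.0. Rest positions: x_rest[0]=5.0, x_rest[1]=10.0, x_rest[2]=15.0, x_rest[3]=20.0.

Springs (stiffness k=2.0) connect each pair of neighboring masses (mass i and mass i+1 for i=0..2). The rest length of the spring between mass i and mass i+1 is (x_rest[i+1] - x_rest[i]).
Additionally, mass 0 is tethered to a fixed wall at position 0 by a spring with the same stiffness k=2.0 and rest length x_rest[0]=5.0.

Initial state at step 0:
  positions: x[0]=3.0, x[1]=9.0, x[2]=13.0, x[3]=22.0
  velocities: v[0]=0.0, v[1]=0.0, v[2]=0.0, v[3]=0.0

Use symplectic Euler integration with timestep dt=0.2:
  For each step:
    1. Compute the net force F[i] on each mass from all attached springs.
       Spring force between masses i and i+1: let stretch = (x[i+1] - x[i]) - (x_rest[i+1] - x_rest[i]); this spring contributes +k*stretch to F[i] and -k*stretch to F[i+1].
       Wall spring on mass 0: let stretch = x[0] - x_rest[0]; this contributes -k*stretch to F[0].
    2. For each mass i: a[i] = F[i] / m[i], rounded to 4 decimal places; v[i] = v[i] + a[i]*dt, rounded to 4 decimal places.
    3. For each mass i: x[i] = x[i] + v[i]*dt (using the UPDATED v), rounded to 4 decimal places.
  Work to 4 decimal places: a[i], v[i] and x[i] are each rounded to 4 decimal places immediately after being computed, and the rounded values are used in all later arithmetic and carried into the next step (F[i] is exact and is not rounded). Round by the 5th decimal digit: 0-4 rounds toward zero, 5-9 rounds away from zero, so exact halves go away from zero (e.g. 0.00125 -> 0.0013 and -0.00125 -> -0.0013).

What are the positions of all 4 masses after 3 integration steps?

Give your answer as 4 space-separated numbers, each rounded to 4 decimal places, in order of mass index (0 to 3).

Answer: 4.1983 8.3994 14.9151 20.3552

Derivation:
Step 0: x=[3.0000 9.0000 13.0000 22.0000] v=[0.0000 0.0000 0.0000 0.0000]
Step 1: x=[3.2400 8.8400 13.4000 21.6800] v=[1.2000 -0.8000 2.0000 -1.6000]
Step 2: x=[3.6688 8.5968 14.0976 21.0976] v=[2.1440 -1.2160 3.4880 -2.9120]
Step 3: x=[4.1983 8.3994 14.9151 20.3552] v=[2.6477 -0.9869 4.0877 -3.7120]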